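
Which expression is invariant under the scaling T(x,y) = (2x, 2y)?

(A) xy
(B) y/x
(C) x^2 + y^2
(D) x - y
B

Under the uniform scaling T(x,y) = (2x, 2y):
Substitute the transformed coordinates into each option and compare with the original:
(A) xy  ->  (2x)(2y) = 4xy   [differs from xy: not invariant]
(B) y/x  ->  (2y)/(2x) = y/x   [equals y/x: invariant]
(C) x^2 + y^2  ->  (2x)^2 + (2y)^2 = 4x^2 + 4y^2   [differs from x^2 + y^2: not invariant]
(D) x - y  ->  (2x) - (2y) = 2x - 2y   [differs from x - y: not invariant]

Only option (B), y/x, is unchanged by the transformation.
The common factor 2 cancels in a ratio of coordinates, while sums, products and sums of squares pick up factors of 2 or 4.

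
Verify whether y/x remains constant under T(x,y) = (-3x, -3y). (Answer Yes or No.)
Yes

Substitute T(x,y) = (-3x, -3y) into the expression and compare with the original.

Original: y/x
After applying T: (-3y)/(-3x) = y/x

This is identical to the original y/x, so the expression is invariant.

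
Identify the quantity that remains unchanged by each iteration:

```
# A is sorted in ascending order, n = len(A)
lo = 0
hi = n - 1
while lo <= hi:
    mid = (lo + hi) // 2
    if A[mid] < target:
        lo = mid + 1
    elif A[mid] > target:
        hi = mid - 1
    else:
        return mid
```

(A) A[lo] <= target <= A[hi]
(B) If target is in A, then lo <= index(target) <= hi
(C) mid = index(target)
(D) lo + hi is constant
B

A loop invariant must hold before the first iteration and be re-established by every execution of the body.

(B) If target is in A, then lo <= index(target) <= hi: Before the loop [lo, hi] = [0, n-1] covers every index. When A[mid] < target, sortedness puts target strictly to the right of mid, so setting lo = mid + 1 keeps index(target) in [lo, hi]; symmetrically for hi = mid - 1. Hence 'if target is in A then lo <= index(target) <= hi' holds after every iteration, and when lo > hi it proves target is absent.

The other options fail:
(A) A[lo] <= target <= A[hi]: fails when target is not in A (e.g. target < A[0] already violates it before the loop), so it is not maintained in general.
(C) mid = index(target): mid is just the current probe; it equals index(target) only on the iteration that returns.
(D) lo + hi is constant: each iteration moves exactly one of lo, hi, so lo + hi changes (e.g. 0 + (n-1) becomes (mid+1) + (n-1)).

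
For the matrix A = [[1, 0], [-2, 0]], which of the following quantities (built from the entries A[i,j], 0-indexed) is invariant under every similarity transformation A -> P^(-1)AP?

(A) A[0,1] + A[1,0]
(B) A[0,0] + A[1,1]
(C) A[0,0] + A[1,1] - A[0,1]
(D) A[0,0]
B

A[0,0] + A[1,1] is the trace of A. By the cyclic property of the trace, tr(P^(-1)AP) = tr(APP^(-1)) = tr(A), so it is the same for every matrix similar to A.

The other combinations are not similarity invariants. For example, take P = [[1, -1], [0, 1]] (det P = 1), so P^(-1) = [[1, 1], [0, 1]] and
B = P^(-1)AP = [[-1, 1], [-2, 2]].
Evaluating each option on A and on B:
(A) A[0,1] + A[1,0]: -2 for A, -1 for B -> changes
(B) A[0,0] + A[1,1]: 1 for A, 1 for B -> unchanged
(C) A[0,0] + A[1,1] - A[0,1]: 1 for A, 0 for B -> changes
(D) A[0,0]: 1 for A, -1 for B -> changes

Only (B) A[0,0] + A[1,1] = 1 survives (and it does so for every P, not just this one), so it is the invariant.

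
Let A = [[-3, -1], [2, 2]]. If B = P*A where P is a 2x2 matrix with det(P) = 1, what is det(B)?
-4

By the multiplicative property of determinants, det(B) = det(P*A) = det(P) * det(A) = det(A),
so the determinant is invariant under multiplication by any determinant-1 matrix; we just need det(A).

det(A) = (-3)(2) - (-1)(2) = -6 - (-2) = -4

Therefore det(B) = 1 * (-4) = -4.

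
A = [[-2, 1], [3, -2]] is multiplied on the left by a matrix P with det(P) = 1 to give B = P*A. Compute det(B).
1

By the multiplicative property of determinants, det(B) = det(P*A) = det(P) * det(A) = det(A),
so the determinant is invariant under multiplication by any determinant-1 matrix; we just need det(A).

det(A) = (-2)(-2) - (1)(3) = 4 - 3 = 1

Therefore det(B) = 1 * 1 = 1.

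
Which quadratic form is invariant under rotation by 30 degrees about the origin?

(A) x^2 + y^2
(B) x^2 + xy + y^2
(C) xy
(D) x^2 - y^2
A

Rotation by 30 degrees sends (x, y) to (sqrt(3)x/2 - y/2, x/2 + sqrt(3)y/2).
Substitute the transformed coordinates into each option and compare with the original:
(A) x^2 + y^2  ->  (sqrt(3)x/2 - y/2)^2 + (x/2 + sqrt(3)y/2)^2 = x^2 + y^2   [equals x^2 + y^2: invariant]
(B) x^2 + xy + y^2  ->  (sqrt(3)x/2 - y/2)^2 + (sqrt(3)x/2 - y/2)(x/2 + sqrt(3)y/2) + (x/2 + sqrt(3)y/2)^2 = sqrt(3)x^2/4 + x^2 + xy/2 - sqrt(3)y^2/4 + y^2   [differs from x^2 + xy + y^2: not invariant]
(C) xy  ->  (sqrt(3)x/2 - y/2)(x/2 + sqrt(3)y/2) = sqrt(3)x^2/4 + xy/2 - sqrt(3)y^2/4   [differs from xy: not invariant]
(D) x^2 - y^2  ->  (sqrt(3)x/2 - y/2)^2 - (x/2 + sqrt(3)y/2)^2 = x^2/2 - sqrt(3)xy - y^2/2   [differs from x^2 - y^2: not invariant]

Only option (A), x^2 + y^2, is unchanged by the transformation.
x^2 + y^2 is the squared distance from the origin, which rotations preserve.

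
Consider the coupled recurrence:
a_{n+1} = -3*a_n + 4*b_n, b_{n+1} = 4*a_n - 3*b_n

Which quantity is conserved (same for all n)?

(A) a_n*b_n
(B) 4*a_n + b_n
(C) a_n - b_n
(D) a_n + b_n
D

Replace a_n by a_{n+1} = -3*a_n + 4*b_n and b_n by b_{n+1} = 4*a_n - 3*b_n in each option and simplify:
(A) a_n*b_n  ->  (-3*a_n + 4*b_n)*(4*a_n - 3*b_n) = -12*a_n^2 + 25*a_n*b_n - 12*b_n^2   [not conserved]
(B) 4*a_n + b_n  ->  4*(-3*a_n + 4*b_n) + (4*a_n - 3*b_n) = -8*a_n + 13*b_n   [not conserved]
(C) a_n - b_n  ->  (-3*a_n + 4*b_n) - (4*a_n - 3*b_n) = -7*a_n + 7*b_n   [not conserved]
(D) a_n + b_n  ->  (-3*a_n + 4*b_n) + (4*a_n - 3*b_n) = a_n + b_n   [conserved]

Only (D) a_n + b_n returns to itself after one step, so it is the conserved quantity.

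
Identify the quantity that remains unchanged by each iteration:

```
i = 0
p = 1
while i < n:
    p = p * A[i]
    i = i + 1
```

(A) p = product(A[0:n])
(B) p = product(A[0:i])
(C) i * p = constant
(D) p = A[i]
B

A loop invariant must hold before the first iteration and be re-established by every execution of the body.

(B) p = product(A[0:i]): Initially i = 0 and p = 1 = product of the empty slice A[0:0]. If p = product(A[0:i]) holds at the top of an iteration, the body sets p to product(A[0:i]) * A[i] = product(A[0:i+1]) and then i to i+1, so the property is restored. At exit i = n, giving p = product(A[0:n]).

The other options fail:
(A) p = product(A[0:n]): false before the loop (p = 1, not the full product) -- it only becomes true at exit.
(C) i * p = constant: initially i * p = 0, but after one iteration it is 1 * A[0], which is nonzero in general.
(D) p = A[i]: after the first iteration p = A[0] but i = 1; in general p is a product of several elements, not a single one.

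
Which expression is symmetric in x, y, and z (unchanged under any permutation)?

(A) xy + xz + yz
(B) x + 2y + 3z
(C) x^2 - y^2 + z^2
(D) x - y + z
A

A symmetric expression is unchanged when the variables are permuted; here the transformation to test is the swap (x, y) -> (y, x).
A symmetric expression must survive every permutation; the single swap x <-> y already eliminates the distractors, and the keyed expression is also unchanged by x <-> z and y <-> z (each variable enters it in exactly the same way).
Substitute the transformed coordinates into each option and compare with the original:
(A) xy + xz + yz  ->  (y)(x) + (y)z + (x)z = xy + xz + yz   [equals xy + xz + yz: invariant]
(B) x + 2y + 3z  ->  (y) + 2(x) + 3z = 2x + y + 3z   [differs from x + 2y + 3z: not invariant]
(C) x^2 - y^2 + z^2  ->  (y)^2 - (x)^2 + z^2 = -x^2 + y^2 + z^2   [differs from x^2 - y^2 + z^2: not invariant]
(D) x - y + z  ->  (y) - (x) + z = -x + y + z   [differs from x - y + z: not invariant]

Only option (A), xy + xz + yz, is unchanged by the transformation.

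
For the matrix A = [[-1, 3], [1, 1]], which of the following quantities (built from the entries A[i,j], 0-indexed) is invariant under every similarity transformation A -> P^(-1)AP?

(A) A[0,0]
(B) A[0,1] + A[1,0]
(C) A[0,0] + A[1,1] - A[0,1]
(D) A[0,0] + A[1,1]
D

A[0,0] + A[1,1] is the trace of A. By the cyclic property of the trace, tr(P^(-1)AP) = tr(APP^(-1)) = tr(A), so it is the same for every matrix similar to A.

The other combinations are not similarity invariants. For example, take P = [[1, 1], [0, 1]] (det P = 1), so P^(-1) = [[1, -1], [0, 1]] and
B = P^(-1)AP = [[-2, 0], [1, 2]].
Evaluating each option on A and on B:
(A) A[0,0]: -1 for A, -2 for B -> changes
(B) A[0,1] + A[1,0]: 4 for A, 1 for B -> changes
(C) A[0,0] + A[1,1] - A[0,1]: -3 for A, 0 for B -> changes
(D) A[0,0] + A[1,1]: 0 for A, 0 for B -> unchanged

Only (D) A[0,0] + A[1,1] = 0 survives (and it does so for every P, not just this one), so it is the invariant.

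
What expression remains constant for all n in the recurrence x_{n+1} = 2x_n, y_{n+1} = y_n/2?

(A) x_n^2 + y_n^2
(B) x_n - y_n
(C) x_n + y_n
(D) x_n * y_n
D

For the recurrence x_{n+1} = 2x_n, y_{n+1} = y_n/2:

x_{n+1} * y_{n+1} = (2x_n) * (y_n/2) = x_n * y_n
The product is conserved.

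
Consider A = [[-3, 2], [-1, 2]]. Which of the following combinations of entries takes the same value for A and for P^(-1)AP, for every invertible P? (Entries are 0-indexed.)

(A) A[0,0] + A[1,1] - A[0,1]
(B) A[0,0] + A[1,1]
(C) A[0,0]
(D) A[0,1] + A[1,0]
B

A[0,0] + A[1,1] is the trace of A. By the cyclic property of the trace, tr(P^(-1)AP) = tr(APP^(-1)) = tr(A), so it is the same for every matrix similar to A.

The other combinations are not similarity invariants. For example, take P = [[1, -1], [0, 1]] (det P = 1), so P^(-1) = [[1, 1], [0, 1]] and
B = P^(-1)AP = [[-4, 8], [-1, 3]].
Evaluating each option on A and on B:
(A) A[0,0] + A[1,1] - A[0,1]: -3 for A, -9 for B -> changes
(B) A[0,0] + A[1,1]: -1 for A, -1 for B -> unchanged
(C) A[0,0]: -3 for A, -4 for B -> changes
(D) A[0,1] + A[1,0]: 1 for A, 7 for B -> changes

Only (B) A[0,0] + A[1,1] = -1 survives (and it does so for every P, not just this one), so it is the invariant.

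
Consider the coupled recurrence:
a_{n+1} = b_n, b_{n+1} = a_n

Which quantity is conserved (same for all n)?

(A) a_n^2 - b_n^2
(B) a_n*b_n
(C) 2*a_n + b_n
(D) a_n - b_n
B

Replace a_n by a_{n+1} = b_n and b_n by b_{n+1} = a_n in each option and simplify:
(A) a_n^2 - b_n^2  ->  (b_n)^2 - (a_n)^2 = -a_n^2 + b_n^2   [not conserved]
(B) a_n*b_n  ->  (b_n)*(a_n) = a_n*b_n   [conserved]
(C) 2*a_n + b_n  ->  2*(b_n) + (a_n) = a_n + 2*b_n   [not conserved]
(D) a_n - b_n  ->  (b_n) - (a_n) = -a_n + b_n   [not conserved]

Only (B) a_n*b_n returns to itself after one step, so it is the conserved quantity.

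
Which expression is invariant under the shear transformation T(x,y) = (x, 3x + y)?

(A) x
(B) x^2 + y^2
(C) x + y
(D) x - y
A

Under the shear T(x,y) = (x, 3x + y):
Substitute the transformed coordinates into each option and compare with the original:
(A) x  ->  (x) = x   [equals x: invariant]
(B) x^2 + y^2  ->  (x)^2 + (3x + y)^2 = 10x^2 + 6xy + y^2   [differs from x^2 + y^2: not invariant]
(C) x + y  ->  (x) + (3x + y) = 4x + y   [differs from x + y: not invariant]
(D) x - y  ->  (x) - (3x + y) = -2x - y   [differs from x - y: not invariant]

Only option (A), x, is unchanged by the transformation.
A vertical shear moves points parallel to the y-axis, so the x-coordinate (and any function of x alone) is unchanged.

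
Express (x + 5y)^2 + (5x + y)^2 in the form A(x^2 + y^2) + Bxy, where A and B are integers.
26(x^2 + y^2) + 20xy

Expanding: (x + 5y)^2 = x^2 + 10xy + 25y^2
(5x + y)^2 = 25x^2 + 10xy + y^2
Sum = (1+25)(x^2+y^2) + 20xy = 26(x^2 + y^2) + 20xy
This is symmetric in x and y.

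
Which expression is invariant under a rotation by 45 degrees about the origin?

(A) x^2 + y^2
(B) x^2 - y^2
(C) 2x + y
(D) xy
A

A rotation by 45 degrees sends (x, y) to (sqrt(2)x/2 - sqrt(2)y/2, sqrt(2)x/2 + sqrt(2)y/2).
Substitute the transformed coordinates into each option and compare with the original:
(A) x^2 + y^2  ->  (sqrt(2)x/2 - sqrt(2)y/2)^2 + (sqrt(2)x/2 + sqrt(2)y/2)^2 = x^2 + y^2   [equals x^2 + y^2: invariant]
(B) x^2 - y^2  ->  (sqrt(2)x/2 - sqrt(2)y/2)^2 - (sqrt(2)x/2 + sqrt(2)y/2)^2 = -2xy   [differs from x^2 - y^2: not invariant]
(C) 2x + y  ->  2(sqrt(2)x/2 - sqrt(2)y/2) + (sqrt(2)x/2 + sqrt(2)y/2) = 3sqrt(2)x/2 - sqrt(2)y/2   [differs from 2x + y: not invariant]
(D) xy  ->  (sqrt(2)x/2 - sqrt(2)y/2)(sqrt(2)x/2 + sqrt(2)y/2) = x^2/2 - y^2/2   [differs from xy: not invariant]

Only option (A), x^2 + y^2, is unchanged by the transformation.
Geometrically, x^2 + y^2 is the squared distance from the origin, which every rotation about the origin preserves.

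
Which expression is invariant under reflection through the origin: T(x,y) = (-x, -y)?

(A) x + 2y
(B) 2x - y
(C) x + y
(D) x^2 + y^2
D

The map is reflection through the origin: T(x,y) = (-x, -y).
Substitute the transformed coordinates into each option and compare with the original:
(A) x + 2y  ->  (-x) + 2(-y) = -x - 2y   [differs from x + 2y: not invariant]
(B) 2x - y  ->  2(-x) - (-y) = -2x + y   [differs from 2x - y: not invariant]
(C) x + y  ->  (-x) + (-y) = -x - y   [differs from x + y: not invariant]
(D) x^2 + y^2  ->  (-x)^2 + (-y)^2 = x^2 + y^2   [equals x^2 + y^2: invariant]

Only option (D), x^2 + y^2, is unchanged by the transformation.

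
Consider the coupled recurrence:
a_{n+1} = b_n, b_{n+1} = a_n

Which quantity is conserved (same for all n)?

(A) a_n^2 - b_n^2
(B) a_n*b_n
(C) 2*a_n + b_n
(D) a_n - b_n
B

Replace a_n by a_{n+1} = b_n and b_n by b_{n+1} = a_n in each option and simplify:
(A) a_n^2 - b_n^2  ->  (b_n)^2 - (a_n)^2 = -a_n^2 + b_n^2   [not conserved]
(B) a_n*b_n  ->  (b_n)*(a_n) = a_n*b_n   [conserved]
(C) 2*a_n + b_n  ->  2*(b_n) + (a_n) = a_n + 2*b_n   [not conserved]
(D) a_n - b_n  ->  (b_n) - (a_n) = -a_n + b_n   [not conserved]

Only (B) a_n*b_n returns to itself after one step, so it is the conserved quantity.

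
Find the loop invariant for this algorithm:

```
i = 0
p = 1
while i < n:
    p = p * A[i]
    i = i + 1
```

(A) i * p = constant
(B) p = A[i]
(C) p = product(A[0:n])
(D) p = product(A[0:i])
D

A loop invariant must hold before the first iteration and be re-established by every execution of the body.

(D) p = product(A[0:i]): Initially i = 0 and p = 1 = product of the empty slice A[0:0]. If p = product(A[0:i]) holds at the top of an iteration, the body sets p to product(A[0:i]) * A[i] = product(A[0:i+1]) and then i to i+1, so the property is restored. At exit i = n, giving p = product(A[0:n]).

The other options fail:
(A) i * p = constant: initially i * p = 0, but after one iteration it is 1 * A[0], which is nonzero in general.
(B) p = A[i]: after the first iteration p = A[0] but i = 1; in general p is a product of several elements, not a single one.
(C) p = product(A[0:n]): false before the loop (p = 1, not the full product) -- it only becomes true at exit.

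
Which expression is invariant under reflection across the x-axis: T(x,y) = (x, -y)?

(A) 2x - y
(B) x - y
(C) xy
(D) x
D

The map is reflection across the x-axis: T(x,y) = (x, -y).
Substitute the transformed coordinates into each option and compare with the original:
(A) 2x - y  ->  2(x) - (-y) = 2x + y   [differs from 2x - y: not invariant]
(B) x - y  ->  (x) - (-y) = x + y   [differs from x - y: not invariant]
(C) xy  ->  (x)(-y) = -xy   [differs from xy: not invariant]
(D) x  ->  (x) = x   [equals x: invariant]

Only option (D), x, is unchanged by the transformation.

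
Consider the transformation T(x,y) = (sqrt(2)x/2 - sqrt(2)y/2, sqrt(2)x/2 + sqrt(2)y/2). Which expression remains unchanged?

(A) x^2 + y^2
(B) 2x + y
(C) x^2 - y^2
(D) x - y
A

An expression E(x,y) is invariant under T if E(T(x,y)) = E(x,y). Here T(x,y) = (sqrt(2)x/2 - sqrt(2)y/2, sqrt(2)x/2 + sqrt(2)y/2).
Substitute the transformed coordinates into each option and compare with the original:
(A) x^2 + y^2  ->  (sqrt(2)x/2 - sqrt(2)y/2)^2 + (sqrt(2)x/2 + sqrt(2)y/2)^2 = x^2 + y^2   [equals x^2 + y^2: invariant]
(B) 2x + y  ->  2(sqrt(2)x/2 - sqrt(2)y/2) + (sqrt(2)x/2 + sqrt(2)y/2) = 3sqrt(2)x/2 - sqrt(2)y/2   [differs from 2x + y: not invariant]
(C) x^2 - y^2  ->  (sqrt(2)x/2 - sqrt(2)y/2)^2 - (sqrt(2)x/2 + sqrt(2)y/2)^2 = -2xy   [differs from x^2 - y^2: not invariant]
(D) x - y  ->  (sqrt(2)x/2 - sqrt(2)y/2) - (sqrt(2)x/2 + sqrt(2)y/2) = -sqrt(2)y   [differs from x - y: not invariant]

Only option (A), x^2 + y^2, is unchanged by the transformation.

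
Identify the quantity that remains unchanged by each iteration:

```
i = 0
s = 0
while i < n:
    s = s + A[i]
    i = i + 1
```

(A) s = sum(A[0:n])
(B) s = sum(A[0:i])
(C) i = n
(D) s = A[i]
B

A loop invariant must hold before the first iteration and be re-established by every execution of the body.

(B) s = sum(A[0:i]): Initially i = 0 and s = 0 = sum of the empty slice A[0:0]. If s = sum(A[0:i]) holds at the top of an iteration, the body sets s to sum(A[0:i]) + A[i] = sum(A[0:i+1]) and then i to i+1, so s = sum(A[0:i]) holds again. At exit i = n, giving s = sum(A[0:n]).

The other options fail:
(A) s = sum(A[0:n]): false before the loop (s = 0, not the full sum) -- it only becomes true at exit.
(C) i = n: false initially (i = 0); it is the exit condition, not an invariant.
(D) s = A[i]: after the first iteration s = A[0] but i = 1, so s = A[i] compares s with the wrong element (and fails in general).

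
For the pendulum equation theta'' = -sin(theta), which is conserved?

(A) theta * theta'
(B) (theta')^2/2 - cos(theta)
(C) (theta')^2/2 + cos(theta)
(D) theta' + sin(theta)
B

A first integral I satisfies dI/dt = 0 along every solution. Differentiate each option and use the equation of motion:
(A) d/dt[theta * theta'] = (theta')^2 + theta theta'' = (theta')^2 - theta sin(theta), not identically 0
(B) d/dt[(theta')^2/2 - cos(theta)] = theta' theta'' + sin(theta) theta' = theta'(-sin(theta)) + theta' sin(theta) = 0
(C) d/dt[(theta')^2/2 + cos(theta)] = theta' theta'' - sin(theta) theta' = -2 theta' sin(theta), not identically 0
(D) d/dt[theta' + sin(theta)] = theta'' + cos(theta) theta' = -sin(theta) + theta' cos(theta), not identically 0

Only (B) has zero time-derivative. This is the total energy: kinetic (theta')^2/2 plus potential -cos(theta).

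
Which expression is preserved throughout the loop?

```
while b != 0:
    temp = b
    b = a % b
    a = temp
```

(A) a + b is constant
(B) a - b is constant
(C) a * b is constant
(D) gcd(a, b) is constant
D

A loop invariant must hold before the first iteration and be re-established by every execution of the body.

(D) gcd(a, b) is constant: One iteration replaces (a, b) by (b, a mod b). Since a mod b = a - q*b for an integer q, any common divisor of a and b divides b and a mod b, and conversely; hence gcd(b, a mod b) = gcd(a, b). For instance (23, 5) -> (5, 3) keeps gcd = 1. At exit b = 0 and a = gcd of the original inputs.

The other options fail:
(A) a + b is constant: e.g. (a, b) = (23, 5) -> (5, 3): the sum goes from 28 to 8.
(B) a - b is constant: e.g. (a, b) = (23, 5) -> (5, 3): the difference goes from 18 to 2.
(C) a * b is constant: e.g. (a, b) = (23, 5) -> (5, 3): the product goes from 115 to 15.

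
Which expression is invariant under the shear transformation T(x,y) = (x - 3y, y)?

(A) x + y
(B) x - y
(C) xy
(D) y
D

Under the shear T(x,y) = (x - 3y, y):
Substitute the transformed coordinates into each option and compare with the original:
(A) x + y  ->  (x - 3y) + (y) = x - 2y   [differs from x + y: not invariant]
(B) x - y  ->  (x - 3y) - (y) = x - 4y   [differs from x - y: not invariant]
(C) xy  ->  (x - 3y)(y) = xy - 3y^2   [differs from xy: not invariant]
(D) y  ->  (y) = y   [equals y: invariant]

Only option (D), y, is unchanged by the transformation.
A horizontal shear moves points parallel to the x-axis, so the y-coordinate (and any function of y alone) is unchanged.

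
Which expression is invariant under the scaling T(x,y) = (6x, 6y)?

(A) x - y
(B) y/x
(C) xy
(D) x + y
B

Under the uniform scaling T(x,y) = (6x, 6y):
Substitute the transformed coordinates into each option and compare with the original:
(A) x - y  ->  (6x) - (6y) = 6x - 6y   [differs from x - y: not invariant]
(B) y/x  ->  (6y)/(6x) = y/x   [equals y/x: invariant]
(C) xy  ->  (6x)(6y) = 36xy   [differs from xy: not invariant]
(D) x + y  ->  (6x) + (6y) = 6x + 6y   [differs from x + y: not invariant]

Only option (B), y/x, is unchanged by the transformation.
The common factor 6 cancels in a ratio of coordinates, while sums, products and sums of squares pick up factors of 6 or 36.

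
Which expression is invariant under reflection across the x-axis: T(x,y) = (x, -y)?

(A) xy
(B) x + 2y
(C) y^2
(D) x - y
C

The map is reflection across the x-axis: T(x,y) = (x, -y).
Substitute the transformed coordinates into each option and compare with the original:
(A) xy  ->  (x)(-y) = -xy   [differs from xy: not invariant]
(B) x + 2y  ->  (x) + 2(-y) = x - 2y   [differs from x + 2y: not invariant]
(C) y^2  ->  (-y)^2 = y^2   [equals y^2: invariant]
(D) x - y  ->  (x) - (-y) = x + y   [differs from x - y: not invariant]

Only option (C), y^2, is unchanged by the transformation.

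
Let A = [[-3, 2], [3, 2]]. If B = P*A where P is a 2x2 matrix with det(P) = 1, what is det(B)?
-12

By the multiplicative property of determinants, det(B) = det(P*A) = det(P) * det(A) = det(A),
so the determinant is invariant under multiplication by any determinant-1 matrix; we just need det(A).

det(A) = (-3)(2) - (2)(3) = -6 - 6 = -12

Therefore det(B) = 1 * (-12) = -12.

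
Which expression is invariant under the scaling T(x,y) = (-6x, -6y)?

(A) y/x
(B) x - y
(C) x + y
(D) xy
A

Under the uniform scaling T(x,y) = (-6x, -6y):
Substitute the transformed coordinates into each option and compare with the original:
(A) y/x  ->  (-6y)/(-6x) = y/x   [equals y/x: invariant]
(B) x - y  ->  (-6x) - (-6y) = -6x + 6y   [differs from x - y: not invariant]
(C) x + y  ->  (-6x) + (-6y) = -6x - 6y   [differs from x + y: not invariant]
(D) xy  ->  (-6x)(-6y) = 36xy   [differs from xy: not invariant]

Only option (A), y/x, is unchanged by the transformation.
The common factor -6 cancels in a ratio of coordinates, while sums, products and sums of squares pick up factors of -6 or 36.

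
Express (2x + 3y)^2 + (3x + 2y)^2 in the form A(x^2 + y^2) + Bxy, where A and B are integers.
13(x^2 + y^2) + 24xy

Expanding: (2x + 3y)^2 = 4x^2 + 12xy + 9y^2
(3x + 2y)^2 = 9x^2 + 12xy + 4y^2
Sum = (4+9)(x^2+y^2) + 24xy = 13(x^2 + y^2) + 24xy
This is symmetric in x and y.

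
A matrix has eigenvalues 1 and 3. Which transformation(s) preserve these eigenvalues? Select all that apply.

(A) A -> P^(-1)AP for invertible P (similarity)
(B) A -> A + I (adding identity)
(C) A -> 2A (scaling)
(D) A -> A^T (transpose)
A and D

Eigenvalues are preserved by:
1. Similarity transformations: A -> P^(-1)AP (same characteristic polynomial)
2. Transpose: A^T has the same eigenvalues as A

Eigenvalues are NOT preserved by:
- Adding identity: eigenvalues become 1+1, 3+1
- Scaling: eigenvalues become 2, 6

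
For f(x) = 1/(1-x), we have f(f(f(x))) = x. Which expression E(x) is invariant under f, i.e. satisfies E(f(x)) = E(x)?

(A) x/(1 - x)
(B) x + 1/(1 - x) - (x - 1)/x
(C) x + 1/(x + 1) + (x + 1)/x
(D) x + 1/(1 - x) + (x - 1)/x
D

Replace x by f(x) = 1/(1 - x) in each option and simplify. As a quick numerical cross-check, also compare E(5) with E(f(5)) = E(-1/4).

(A) x/(1 - x)  ->  (1/(1 - x))/(1 - (1/(1 - x))) = -1/x; check: E(5) = -5/4 but E(-1/4) = -1/5.   [not invariant]
(B) x + 1/(1 - x) - (x - 1)/x  ->  (1/(1 - x)) + 1/(1 - (1/(1 - x))) - ((1/(1 - x)) - 1)/(1/(1 - x)) = (x^2(1 - x) - x + (x - 1)^2)/(x(x - 1)); check: E(5) = 79/20 but E(-1/4) = -89/20.   [not invariant]
(C) x + 1/(x + 1) + (x + 1)/x  ->  (1/(1 - x)) + 1/((1/(1 - x)) + 1) + ((1/(1 - x)) + 1)/(1/(1 - x)) = (-x^3 + 6x^2 - 11x + 7)/(x^2 - 3x + 2); check: E(5) = 191/30 but E(-1/4) = -23/12.   [not invariant]
(D) x + 1/(1 - x) + (x - 1)/x  ->  (1/(1 - x)) + 1/(1 - (1/(1 - x))) + ((1/(1 - x)) - 1)/(1/(1 - x)), which simplifies back to x + 1/(1 - x) + (x - 1)/x; check: E(5) = 111/20, E(-1/4) = 111/20.   [invariant]

Only (D) is unchanged. Indeed f(f(x)) = 1/(1 - 1/(1-x)) = (1-x)/(-x) = (x-1)/x, so E(x) = x + f(x) + f(f(x)) is the sum over the whole 3-cycle; applying f just permutes the three terms cyclically (x -> f(x) -> f(f(x)) -> x), leaving the sum unchanged.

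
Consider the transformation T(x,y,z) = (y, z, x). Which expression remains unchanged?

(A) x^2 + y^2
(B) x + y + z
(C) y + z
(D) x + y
B

Apply T(x,y,z) = (y, z, x) to each option, i.e. replace (x, y, z) by the transformed coordinates.
Substitute the transformed coordinates into each option and compare with the original:
(A) x^2 + y^2  ->  (y)^2 + (z)^2 = y^2 + z^2   [differs from x^2 + y^2: not invariant]
(B) x + y + z  ->  (y) + (z) + (x) = x + y + z   [equals x + y + z: invariant]
(C) y + z  ->  (z) + (x) = x + z   [differs from y + z: not invariant]
(D) x + y  ->  (y) + (z) = y + z   [differs from x + y: not invariant]

Only option (B), x + y + z, is unchanged by the transformation.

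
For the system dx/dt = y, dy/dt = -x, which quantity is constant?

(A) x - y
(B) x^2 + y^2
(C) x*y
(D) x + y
B

A first integral I satisfies dI/dt = 0 along every solution. Differentiate each option and use the equation of motion:
(A) d/dt[x - y] = y - (-x) = x + y, not identically 0
(B) d/dt[x^2 + y^2] = 2x*dx/dt + 2y*dy/dt = 2x*y + 2y*(-x) = 0
(C) d/dt[x*y] = (dx/dt)y + x(dy/dt) = y^2 - x^2, not identically 0
(D) d/dt[x + y] = y + (-x) = y - x, not identically 0

Only (B) has zero time-derivative. So x^2 + y^2 (the squared radius; trajectories are circles) is the conserved quantity.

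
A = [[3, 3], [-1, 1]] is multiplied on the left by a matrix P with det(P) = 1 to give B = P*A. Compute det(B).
6

By the multiplicative property of determinants, det(B) = det(P*A) = det(P) * det(A) = det(A),
so the determinant is invariant under multiplication by any determinant-1 matrix; we just need det(A).

det(A) = (3)(1) - (3)(-1) = 3 - (-3) = 6

Therefore det(B) = 1 * 6 = 6.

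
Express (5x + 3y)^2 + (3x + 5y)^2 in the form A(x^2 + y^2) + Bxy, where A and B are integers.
34(x^2 + y^2) + 60xy

Expanding: (5x + 3y)^2 = 25x^2 + 30xy + 9y^2
(3x + 5y)^2 = 9x^2 + 30xy + 25y^2
Sum = (25+9)(x^2+y^2) + 60xy = 34(x^2 + y^2) + 60xy
This is symmetric in x and y.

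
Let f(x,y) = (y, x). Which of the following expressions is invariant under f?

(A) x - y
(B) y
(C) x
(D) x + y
D

For f(x,y) = (y, x):
After applying f: x' = y, y' = x. So x' + y' = y + x = x + y.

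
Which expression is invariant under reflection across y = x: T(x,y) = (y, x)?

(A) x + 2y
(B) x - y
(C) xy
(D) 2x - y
C

The map is reflection across y = x: T(x,y) = (y, x).
Substitute the transformed coordinates into each option and compare with the original:
(A) x + 2y  ->  (y) + 2(x) = 2x + y   [differs from x + 2y: not invariant]
(B) x - y  ->  (y) - (x) = -x + y   [differs from x - y: not invariant]
(C) xy  ->  (y)(x) = xy   [equals xy: invariant]
(D) 2x - y  ->  2(y) - (x) = -x + 2y   [differs from 2x - y: not invariant]

Only option (C), xy, is unchanged by the transformation.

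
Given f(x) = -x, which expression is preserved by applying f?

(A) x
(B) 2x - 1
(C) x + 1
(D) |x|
D

For f(x) = -x:
Applying f replaces x by -x. Since |-x| = |x|, the absolute value is unchanged by f, whereas x -> -x, 2x - 1 -> -2x - 1 and x + 1 -> -x + 1 all change.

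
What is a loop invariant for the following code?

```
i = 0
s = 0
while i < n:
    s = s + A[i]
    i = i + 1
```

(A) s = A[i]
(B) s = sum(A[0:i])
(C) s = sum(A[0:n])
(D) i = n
B

A loop invariant must hold before the first iteration and be re-established by every execution of the body.

(B) s = sum(A[0:i]): Initially i = 0 and s = 0 = sum of the empty slice A[0:0]. If s = sum(A[0:i]) holds at the top of an iteration, the body sets s to sum(A[0:i]) + A[i] = sum(A[0:i+1]) and then i to i+1, so s = sum(A[0:i]) holds again. At exit i = n, giving s = sum(A[0:n]).

The other options fail:
(A) s = A[i]: after the first iteration s = A[0] but i = 1, so s = A[i] compares s with the wrong element (and fails in general).
(C) s = sum(A[0:n]): false before the loop (s = 0, not the full sum) -- it only becomes true at exit.
(D) i = n: false initially (i = 0); it is the exit condition, not an invariant.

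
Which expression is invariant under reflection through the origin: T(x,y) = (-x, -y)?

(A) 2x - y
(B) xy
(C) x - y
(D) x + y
B

The map is reflection through the origin: T(x,y) = (-x, -y).
Substitute the transformed coordinates into each option and compare with the original:
(A) 2x - y  ->  2(-x) - (-y) = -2x + y   [differs from 2x - y: not invariant]
(B) xy  ->  (-x)(-y) = xy   [equals xy: invariant]
(C) x - y  ->  (-x) - (-y) = -x + y   [differs from x - y: not invariant]
(D) x + y  ->  (-x) + (-y) = -x - y   [differs from x + y: not invariant]

Only option (B), xy, is unchanged by the transformation.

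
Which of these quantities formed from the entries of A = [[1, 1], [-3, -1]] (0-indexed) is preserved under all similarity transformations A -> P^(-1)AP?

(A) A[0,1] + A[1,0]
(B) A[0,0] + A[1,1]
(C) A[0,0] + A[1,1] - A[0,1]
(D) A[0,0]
B

A[0,0] + A[1,1] is the trace of A. By the cyclic property of the trace, tr(P^(-1)AP) = tr(APP^(-1)) = tr(A), so it is the same for every matrix similar to A.

The other combinations are not similarity invariants. For example, take P = [[1, 2], [0, 1]] (det P = 1), so P^(-1) = [[1, -2], [0, 1]] and
B = P^(-1)AP = [[7, 17], [-3, -7]].
Evaluating each option on A and on B:
(A) A[0,1] + A[1,0]: -2 for A, 14 for B -> changes
(B) A[0,0] + A[1,1]: 0 for A, 0 for B -> unchanged
(C) A[0,0] + A[1,1] - A[0,1]: -1 for A, -17 for B -> changes
(D) A[0,0]: 1 for A, 7 for B -> changes

Only (B) A[0,0] + A[1,1] = 0 survives (and it does so for every P, not just this one), so it is the invariant.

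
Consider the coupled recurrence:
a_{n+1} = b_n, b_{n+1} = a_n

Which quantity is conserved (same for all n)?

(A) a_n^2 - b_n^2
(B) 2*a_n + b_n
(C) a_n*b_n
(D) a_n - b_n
C

Replace a_n by a_{n+1} = b_n and b_n by b_{n+1} = a_n in each option and simplify:
(A) a_n^2 - b_n^2  ->  (b_n)^2 - (a_n)^2 = -a_n^2 + b_n^2   [not conserved]
(B) 2*a_n + b_n  ->  2*(b_n) + (a_n) = a_n + 2*b_n   [not conserved]
(C) a_n*b_n  ->  (b_n)*(a_n) = a_n*b_n   [conserved]
(D) a_n - b_n  ->  (b_n) - (a_n) = -a_n + b_n   [not conserved]

Only (C) a_n*b_n returns to itself after one step, so it is the conserved quantity.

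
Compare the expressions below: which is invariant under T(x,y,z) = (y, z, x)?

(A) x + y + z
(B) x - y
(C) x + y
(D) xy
A

Apply T(x,y,z) = (y, z, x) to each option, i.e. replace (x, y, z) by the transformed coordinates.
Substitute the transformed coordinates into each option and compare with the original:
(A) x + y + z  ->  (y) + (z) + (x) = x + y + z   [equals x + y + z: invariant]
(B) x - y  ->  (y) - (z) = y - z   [differs from x - y: not invariant]
(C) x + y  ->  (y) + (z) = y + z   [differs from x + y: not invariant]
(D) xy  ->  (y)(z) = yz   [differs from xy: not invariant]

Only option (A), x + y + z, is unchanged by the transformation.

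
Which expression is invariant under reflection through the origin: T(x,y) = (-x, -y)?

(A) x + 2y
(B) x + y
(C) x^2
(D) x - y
C

The map is reflection through the origin: T(x,y) = (-x, -y).
Substitute the transformed coordinates into each option and compare with the original:
(A) x + 2y  ->  (-x) + 2(-y) = -x - 2y   [differs from x + 2y: not invariant]
(B) x + y  ->  (-x) + (-y) = -x - y   [differs from x + y: not invariant]
(C) x^2  ->  (-x)^2 = x^2   [equals x^2: invariant]
(D) x - y  ->  (-x) - (-y) = -x + y   [differs from x - y: not invariant]

Only option (C), x^2, is unchanged by the transformation.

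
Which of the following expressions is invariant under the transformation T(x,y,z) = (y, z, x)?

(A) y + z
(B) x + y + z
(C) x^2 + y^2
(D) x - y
B

Apply T(x,y,z) = (y, z, x) to each option, i.e. replace (x, y, z) by the transformed coordinates.
Substitute the transformed coordinates into each option and compare with the original:
(A) y + z  ->  (z) + (x) = x + z   [differs from y + z: not invariant]
(B) x + y + z  ->  (y) + (z) + (x) = x + y + z   [equals x + y + z: invariant]
(C) x^2 + y^2  ->  (y)^2 + (z)^2 = y^2 + z^2   [differs from x^2 + y^2: not invariant]
(D) x - y  ->  (y) - (z) = y - z   [differs from x - y: not invariant]

Only option (B), x + y + z, is unchanged by the transformation.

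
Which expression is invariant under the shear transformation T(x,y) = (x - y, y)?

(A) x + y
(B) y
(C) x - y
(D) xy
B

Under the shear T(x,y) = (x - y, y):
Substitute the transformed coordinates into each option and compare with the original:
(A) x + y  ->  (x - y) + (y) = x   [differs from x + y: not invariant]
(B) y  ->  (y) = y   [equals y: invariant]
(C) x - y  ->  (x - y) - (y) = x - 2y   [differs from x - y: not invariant]
(D) xy  ->  (x - y)(y) = xy - y^2   [differs from xy: not invariant]

Only option (B), y, is unchanged by the transformation.
A horizontal shear moves points parallel to the x-axis, so the y-coordinate (and any function of y alone) is unchanged.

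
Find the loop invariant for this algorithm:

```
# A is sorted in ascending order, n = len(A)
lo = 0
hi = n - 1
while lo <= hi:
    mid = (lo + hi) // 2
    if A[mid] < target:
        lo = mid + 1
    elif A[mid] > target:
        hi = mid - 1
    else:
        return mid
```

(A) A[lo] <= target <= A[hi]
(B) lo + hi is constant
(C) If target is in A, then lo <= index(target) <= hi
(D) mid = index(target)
C

A loop invariant must hold before the first iteration and be re-established by every execution of the body.

(C) If target is in A, then lo <= index(target) <= hi: Before the loop [lo, hi] = [0, n-1] covers every index. When A[mid] < target, sortedness puts target strictly to the right of mid, so setting lo = mid + 1 keeps index(target) in [lo, hi]; symmetrically for hi = mid - 1. Hence 'if target is in A then lo <= index(target) <= hi' holds after every iteration, and when lo > hi it proves target is absent.

The other options fail:
(A) A[lo] <= target <= A[hi]: fails when target is not in A (e.g. target < A[0] already violates it before the loop), so it is not maintained in general.
(B) lo + hi is constant: each iteration moves exactly one of lo, hi, so lo + hi changes (e.g. 0 + (n-1) becomes (mid+1) + (n-1)).
(D) mid = index(target): mid is just the current probe; it equals index(target) only on the iteration that returns.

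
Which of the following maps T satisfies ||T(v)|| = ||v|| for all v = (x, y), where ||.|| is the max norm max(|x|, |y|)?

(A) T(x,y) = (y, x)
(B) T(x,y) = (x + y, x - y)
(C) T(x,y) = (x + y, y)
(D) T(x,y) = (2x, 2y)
A

A transformation preserves a norm if ||T(v)|| = ||v|| for every v; a single vector where the norm changes rules an option out.

(A) T(x,y) = (y, x): preserves the norm -- it only permutes the coordinates and/or flips signs, which leaves max(|x|, |y|) unchanged.
(B) T(x,y) = (x + y, x - y): v = (1, 1) has norm max(|1|, |1|) = 1, but T(v) = (2, 0) has norm 2 -- not preserved.
(C) T(x,y) = (x + y, y): v = (1, 1) has norm max(|1|, |1|) = 1, but T(v) = (2, 1) has norm 2 -- not preserved.
(D) T(x,y) = (2x, 2y): v = (1, 0) has norm max(|1|, |0|) = 1, but T(v) = (2, 0) has norm 2 -- not preserved.

Therefore the answer is (A).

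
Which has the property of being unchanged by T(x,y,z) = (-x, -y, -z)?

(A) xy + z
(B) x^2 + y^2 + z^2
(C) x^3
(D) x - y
B

Apply T(x,y,z) = (-x, -y, -z) to each option, i.e. replace (x, y, z) by the transformed coordinates.
Substitute the transformed coordinates into each option and compare with the original:
(A) xy + z  ->  (-x)(-y) + (-z) = xy - z   [differs from xy + z: not invariant]
(B) x^2 + y^2 + z^2  ->  (-x)^2 + (-y)^2 + (-z)^2 = x^2 + y^2 + z^2   [equals x^2 + y^2 + z^2: invariant]
(C) x^3  ->  (-x)^3 = -x^3   [differs from x^3: not invariant]
(D) x - y  ->  (-x) - (-y) = -x + y   [differs from x - y: not invariant]

Only option (B), x^2 + y^2 + z^2, is unchanged by the transformation.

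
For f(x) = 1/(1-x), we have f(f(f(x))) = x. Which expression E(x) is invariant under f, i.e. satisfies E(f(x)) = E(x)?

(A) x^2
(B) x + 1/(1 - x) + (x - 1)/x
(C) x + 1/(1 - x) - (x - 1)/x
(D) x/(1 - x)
B

Replace x by f(x) = 1/(1 - x) in each option and simplify. As a quick numerical cross-check, also compare E(4) with E(f(4)) = E(-1/3).

(A) x^2  ->  (1/(1 - x))^2 = (x - 1)^(-2); check: E(4) = 16 but E(-1/3) = 1/9.   [not invariant]
(B) x + 1/(1 - x) + (x - 1)/x  ->  (1/(1 - x)) + 1/(1 - (1/(1 - x))) + ((1/(1 - x)) - 1)/(1/(1 - x)), which simplifies back to x + 1/(1 - x) + (x - 1)/x; check: E(4) = 53/12, E(-1/3) = 53/12.   [invariant]
(C) x + 1/(1 - x) - (x - 1)/x  ->  (1/(1 - x)) + 1/(1 - (1/(1 - x))) - ((1/(1 - x)) - 1)/(1/(1 - x)) = (x^2(1 - x) - x + (x - 1)^2)/(x(x - 1)); check: E(4) = 35/12 but E(-1/3) = -43/12.   [not invariant]
(D) x/(1 - x)  ->  (1/(1 - x))/(1 - (1/(1 - x))) = -1/x; check: E(4) = -4/3 but E(-1/3) = -1/4.   [not invariant]

Only (B) is unchanged. Indeed f(f(x)) = 1/(1 - 1/(1-x)) = (1-x)/(-x) = (x-1)/x, so E(x) = x + f(x) + f(f(x)) is the sum over the whole 3-cycle; applying f just permutes the three terms cyclically (x -> f(x) -> f(f(x)) -> x), leaving the sum unchanged.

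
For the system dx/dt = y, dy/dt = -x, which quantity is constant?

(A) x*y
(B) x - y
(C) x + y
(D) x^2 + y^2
D

A first integral I satisfies dI/dt = 0 along every solution. Differentiate each option and use the equation of motion:
(A) d/dt[x*y] = (dx/dt)y + x(dy/dt) = y^2 - x^2, not identically 0
(B) d/dt[x - y] = y - (-x) = x + y, not identically 0
(C) d/dt[x + y] = y + (-x) = y - x, not identically 0
(D) d/dt[x^2 + y^2] = 2x*dx/dt + 2y*dy/dt = 2x*y + 2y*(-x) = 0

Only (D) has zero time-derivative. So x^2 + y^2 (the squared radius; trajectories are circles) is the conserved quantity.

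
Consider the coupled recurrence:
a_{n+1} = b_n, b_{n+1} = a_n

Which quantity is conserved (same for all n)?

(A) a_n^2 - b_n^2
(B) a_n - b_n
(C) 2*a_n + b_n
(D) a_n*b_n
D

Replace a_n by a_{n+1} = b_n and b_n by b_{n+1} = a_n in each option and simplify:
(A) a_n^2 - b_n^2  ->  (b_n)^2 - (a_n)^2 = -a_n^2 + b_n^2   [not conserved]
(B) a_n - b_n  ->  (b_n) - (a_n) = -a_n + b_n   [not conserved]
(C) 2*a_n + b_n  ->  2*(b_n) + (a_n) = a_n + 2*b_n   [not conserved]
(D) a_n*b_n  ->  (b_n)*(a_n) = a_n*b_n   [conserved]

Only (D) a_n*b_n returns to itself after one step, so it is the conserved quantity.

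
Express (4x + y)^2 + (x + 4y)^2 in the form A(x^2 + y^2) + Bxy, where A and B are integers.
17(x^2 + y^2) + 16xy

Expanding: (4x + y)^2 = 16x^2 + 8xy + y^2
(x + 4y)^2 = x^2 + 8xy + 16y^2
Sum = (16+1)(x^2+y^2) + 16xy = 17(x^2 + y^2) + 16xy
This is symmetric in x and y.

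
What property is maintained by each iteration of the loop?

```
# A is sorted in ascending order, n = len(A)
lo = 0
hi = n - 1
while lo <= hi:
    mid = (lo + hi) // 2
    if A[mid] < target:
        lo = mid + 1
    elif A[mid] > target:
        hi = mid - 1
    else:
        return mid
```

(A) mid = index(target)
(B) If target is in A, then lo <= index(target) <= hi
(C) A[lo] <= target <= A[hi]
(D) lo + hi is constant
B

A loop invariant must hold before the first iteration and be re-established by every execution of the body.

(B) If target is in A, then lo <= index(target) <= hi: Before the loop [lo, hi] = [0, n-1] covers every index. When A[mid] < target, sortedness puts target strictly to the right of mid, so setting lo = mid + 1 keeps index(target) in [lo, hi]; symmetrically for hi = mid - 1. Hence 'if target is in A then lo <= index(target) <= hi' holds after every iteration, and when lo > hi it proves target is absent.

The other options fail:
(A) mid = index(target): mid is just the current probe; it equals index(target) only on the iteration that returns.
(C) A[lo] <= target <= A[hi]: fails when target is not in A (e.g. target < A[0] already violates it before the loop), so it is not maintained in general.
(D) lo + hi is constant: each iteration moves exactly one of lo, hi, so lo + hi changes (e.g. 0 + (n-1) becomes (mid+1) + (n-1)).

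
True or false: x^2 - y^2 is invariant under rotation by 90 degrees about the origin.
False

Applying rotation by 90 degrees: x' = x*cos(90 degrees) - y*sin(90 degrees) = -y, y' = x*sin(90 degrees) + y*cos(90 degrees) = x

Substituting into x^2 - y^2:
(-y)^2 - (x)^2
= -x^2 + y^2

This differs from the original expression x^2 - y^2, so it is NOT invariant.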